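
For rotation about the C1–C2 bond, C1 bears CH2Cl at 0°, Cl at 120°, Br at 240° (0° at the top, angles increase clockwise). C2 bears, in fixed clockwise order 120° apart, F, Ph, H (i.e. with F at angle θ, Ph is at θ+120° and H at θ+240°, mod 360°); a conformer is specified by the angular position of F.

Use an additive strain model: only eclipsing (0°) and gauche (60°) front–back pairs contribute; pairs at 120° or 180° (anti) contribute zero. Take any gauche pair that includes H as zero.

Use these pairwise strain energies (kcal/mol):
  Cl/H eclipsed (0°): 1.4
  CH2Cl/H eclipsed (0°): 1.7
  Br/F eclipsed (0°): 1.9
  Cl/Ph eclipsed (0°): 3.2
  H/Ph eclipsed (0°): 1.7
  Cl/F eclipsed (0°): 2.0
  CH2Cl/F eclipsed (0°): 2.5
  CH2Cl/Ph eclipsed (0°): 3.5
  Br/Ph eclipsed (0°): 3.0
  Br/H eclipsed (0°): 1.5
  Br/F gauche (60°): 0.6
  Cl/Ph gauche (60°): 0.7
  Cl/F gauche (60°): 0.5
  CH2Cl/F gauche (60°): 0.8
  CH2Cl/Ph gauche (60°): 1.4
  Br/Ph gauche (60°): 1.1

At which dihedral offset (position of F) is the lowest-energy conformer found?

60°

F at 0° (eclipsed): CH2Cl–F eclipsed, Cl–Ph eclipsed, Br–H eclipsed; 2.5 + 3.2 + 1.5 = 7.2 kcal/mol.
F at 60° (staggered): CH2Cl–F gauche, Cl–F gauche, Cl–Ph gauche, Br–Ph gauche; 0.8 + 0.5 + 0.7 + 1.1 = 3.1 kcal/mol.
F at 120° (eclipsed): CH2Cl–H eclipsed, Cl–F eclipsed, Br–Ph eclipsed; 1.7 + 2.0 + 3.0 = 6.7 kcal/mol.
F at 180° (staggered): CH2Cl–Ph gauche, Cl–F gauche, Br–F gauche, Br–Ph gauche; 1.4 + 0.5 + 0.6 + 1.1 = 3.6 kcal/mol.
F at 240° (eclipsed): CH2Cl–Ph eclipsed, Cl–H eclipsed, Br–F eclipsed; 3.5 + 1.4 + 1.9 = 6.8 kcal/mol.
F at 300° (staggered): CH2Cl–F gauche, CH2Cl–Ph gauche, Cl–Ph gauche, Br–F gauche; 0.8 + 1.4 + 0.7 + 0.6 = 3.5 kcal/mol.
The minimum (3.1 kcal/mol) occurs with F at 60°.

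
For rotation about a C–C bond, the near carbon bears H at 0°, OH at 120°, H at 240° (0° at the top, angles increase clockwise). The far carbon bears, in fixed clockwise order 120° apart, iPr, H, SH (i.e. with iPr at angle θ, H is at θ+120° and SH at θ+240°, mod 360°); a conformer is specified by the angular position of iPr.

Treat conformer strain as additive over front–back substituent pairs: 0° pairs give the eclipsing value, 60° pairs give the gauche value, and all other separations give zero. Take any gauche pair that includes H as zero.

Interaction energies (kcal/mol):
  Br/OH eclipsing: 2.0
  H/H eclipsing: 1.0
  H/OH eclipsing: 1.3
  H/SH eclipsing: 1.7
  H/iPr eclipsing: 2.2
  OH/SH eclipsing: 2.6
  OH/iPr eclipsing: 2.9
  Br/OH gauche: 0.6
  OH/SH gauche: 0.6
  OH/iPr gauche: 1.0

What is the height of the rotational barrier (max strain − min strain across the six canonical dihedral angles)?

5.2 kcal/mol

iPr at 0° (eclipsed): H–iPr eclipsed, OH–H eclipsed, H–SH eclipsed; 2.2 + 1.3 + 1.7 = 5.2 kcal/mol.
iPr at 60° (staggered): OH–iPr gauche; 1.0 = 1.0 kcal/mol.
iPr at 120° (eclipsed): H–SH eclipsed, OH–iPr eclipsed, H–H eclipsed; 1.7 + 2.9 + 1.0 = 5.6 kcal/mol.
iPr at 180° (staggered): OH–iPr gauche, OH–SH gauche; 1.0 + 0.6 = 1.6 kcal/mol.
iPr at 240° (eclipsed): H–H eclipsed, OH–SH eclipsed, H–iPr eclipsed; 1.0 + 2.6 + 2.2 = 5.8 kcal/mol.
iPr at 300° (staggered): OH–SH gauche; 0.6 = 0.6 kcal/mol.
Max at 240° (5.8 kcal/mol), min at 300° (0.6 kcal/mol); barrier = 5.2 kcal/mol.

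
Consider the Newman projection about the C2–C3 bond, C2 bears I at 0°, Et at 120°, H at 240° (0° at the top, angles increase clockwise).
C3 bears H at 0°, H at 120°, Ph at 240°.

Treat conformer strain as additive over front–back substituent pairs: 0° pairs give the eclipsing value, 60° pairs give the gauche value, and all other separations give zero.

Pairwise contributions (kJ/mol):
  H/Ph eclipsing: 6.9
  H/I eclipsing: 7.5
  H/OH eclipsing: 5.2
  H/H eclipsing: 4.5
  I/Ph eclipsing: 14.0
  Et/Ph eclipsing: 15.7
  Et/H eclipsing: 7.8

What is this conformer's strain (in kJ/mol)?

22.2 kJ/mol

This conformer (eclipsed): I(0°)/H(0°) eclipsed 7.5; Et(120°)/H(120°) eclipsed 7.8; H(240°)/Ph(240°) eclipsed 6.9 → 22.2 kJ/mol.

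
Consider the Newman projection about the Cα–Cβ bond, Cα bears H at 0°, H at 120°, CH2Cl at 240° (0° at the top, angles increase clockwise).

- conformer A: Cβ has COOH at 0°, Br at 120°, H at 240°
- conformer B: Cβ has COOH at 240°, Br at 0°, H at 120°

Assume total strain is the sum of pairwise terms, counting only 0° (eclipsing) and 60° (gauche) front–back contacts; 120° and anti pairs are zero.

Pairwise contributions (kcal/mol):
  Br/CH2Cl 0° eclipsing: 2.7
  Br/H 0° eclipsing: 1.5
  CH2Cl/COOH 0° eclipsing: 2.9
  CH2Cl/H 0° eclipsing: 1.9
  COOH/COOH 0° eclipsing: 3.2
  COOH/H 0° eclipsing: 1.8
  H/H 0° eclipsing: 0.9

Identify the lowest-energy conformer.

A (eclipsed): H–COOH eclipsed, H–Br eclipsed, CH2Cl–H eclipsed; 1.8 + 1.5 + 1.9 = 5.2 kcal/mol.
B (eclipsed): H–Br eclipsed, H–H eclipsed, CH2Cl–COOH eclipsed; 1.5 + 0.9 + 2.9 = 5.3 kcal/mol.
A has the lowest total (5.2 kcal/mol).

A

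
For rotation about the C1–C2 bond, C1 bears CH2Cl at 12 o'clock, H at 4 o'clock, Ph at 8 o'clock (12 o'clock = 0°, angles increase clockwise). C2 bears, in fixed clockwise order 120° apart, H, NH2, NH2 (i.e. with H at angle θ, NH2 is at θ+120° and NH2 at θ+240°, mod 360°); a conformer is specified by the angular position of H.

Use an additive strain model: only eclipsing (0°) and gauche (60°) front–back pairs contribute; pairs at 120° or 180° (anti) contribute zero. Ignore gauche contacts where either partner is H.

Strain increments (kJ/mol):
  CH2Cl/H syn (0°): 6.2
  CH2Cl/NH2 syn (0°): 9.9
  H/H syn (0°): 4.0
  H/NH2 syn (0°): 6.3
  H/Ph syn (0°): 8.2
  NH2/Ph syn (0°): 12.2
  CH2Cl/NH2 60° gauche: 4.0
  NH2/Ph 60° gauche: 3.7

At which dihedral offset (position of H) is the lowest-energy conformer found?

300°

H at 0° is eclipsed. CH2Cl at 0° is eclipsed with H at 0° (6.2); H at 120° is eclipsed with NH2 at 120° (6.3); Ph at 240° is eclipsed with NH2 at 240° (12.2). Total 24.7 kJ/mol.
H at 60° is staggered. CH2Cl at 0° is gauche with NH2 at 300° (4.0); Ph at 240° is gauche with NH2 at 180° (3.7); Ph at 240° is gauche with NH2 at 300° (3.7). Total 11.4 kJ/mol.
H at 120° is eclipsed. CH2Cl at 0° is eclipsed with NH2 at 0° (9.9); H at 120° is eclipsed with H at 120° (4.0); Ph at 240° is eclipsed with NH2 at 240° (12.2). Total 26.1 kJ/mol.
H at 180° is staggered. CH2Cl at 0° is gauche with NH2 at 300° (4.0); CH2Cl at 0° is gauche with NH2 at 60° (4.0); Ph at 240° is gauche with NH2 at 300° (3.7). Total 11.7 kJ/mol.
H at 240° is eclipsed. CH2Cl at 0° is eclipsed with NH2 at 0° (9.9); H at 120° is eclipsed with NH2 at 120° (6.3); Ph at 240° is eclipsed with H at 240° (8.2). Total 24.4 kJ/mol.
H at 300° is staggered. CH2Cl at 0° is gauche with NH2 at 60° (4.0); Ph at 240° is gauche with NH2 at 180° (3.7). Total 7.7 kJ/mol.
The minimum (7.7 kJ/mol) occurs with H at 300°.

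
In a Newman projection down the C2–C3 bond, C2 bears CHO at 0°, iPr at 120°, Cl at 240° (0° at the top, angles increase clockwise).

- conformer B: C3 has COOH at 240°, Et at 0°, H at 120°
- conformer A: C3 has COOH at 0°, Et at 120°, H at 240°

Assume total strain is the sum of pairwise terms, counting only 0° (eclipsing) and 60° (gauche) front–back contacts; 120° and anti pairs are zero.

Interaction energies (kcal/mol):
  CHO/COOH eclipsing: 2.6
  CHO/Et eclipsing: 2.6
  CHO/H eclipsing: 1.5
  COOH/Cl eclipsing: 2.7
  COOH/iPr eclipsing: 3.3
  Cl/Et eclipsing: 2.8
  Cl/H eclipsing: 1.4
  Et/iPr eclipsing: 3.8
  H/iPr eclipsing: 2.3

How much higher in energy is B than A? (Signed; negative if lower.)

B (eclipsed): CHO(0°)/Et(0°) eclipsed 2.6; iPr(120°)/H(120°) eclipsed 2.3; Cl(240°)/COOH(240°) eclipsed 2.7 → 7.6 kcal/mol.
A (eclipsed): CHO(0°)/COOH(0°) eclipsed 2.6; iPr(120°)/Et(120°) eclipsed 3.8; Cl(240°)/H(240°) eclipsed 1.4 → 7.8 kcal/mol.
E(B) − E(A) = 7.6 − 7.8 = -0.2 kcal/mol.

-0.2 kcal/mol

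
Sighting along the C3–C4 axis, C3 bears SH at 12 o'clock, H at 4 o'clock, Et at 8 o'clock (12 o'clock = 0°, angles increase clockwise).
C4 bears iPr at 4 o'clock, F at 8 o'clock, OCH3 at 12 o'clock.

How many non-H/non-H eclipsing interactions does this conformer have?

2

Non-H eclipsing pairs: SH(0°)/OCH3(0°); Et(240°)/F(240°) — 2 interactions.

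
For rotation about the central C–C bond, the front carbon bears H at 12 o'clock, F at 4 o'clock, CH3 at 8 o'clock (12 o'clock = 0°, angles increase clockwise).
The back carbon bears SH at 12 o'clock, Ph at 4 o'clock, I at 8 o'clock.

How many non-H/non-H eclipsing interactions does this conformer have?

2

Non-H eclipsing pairs: F(120°)/Ph(120°); CH3(240°)/I(240°) — 2 interactions.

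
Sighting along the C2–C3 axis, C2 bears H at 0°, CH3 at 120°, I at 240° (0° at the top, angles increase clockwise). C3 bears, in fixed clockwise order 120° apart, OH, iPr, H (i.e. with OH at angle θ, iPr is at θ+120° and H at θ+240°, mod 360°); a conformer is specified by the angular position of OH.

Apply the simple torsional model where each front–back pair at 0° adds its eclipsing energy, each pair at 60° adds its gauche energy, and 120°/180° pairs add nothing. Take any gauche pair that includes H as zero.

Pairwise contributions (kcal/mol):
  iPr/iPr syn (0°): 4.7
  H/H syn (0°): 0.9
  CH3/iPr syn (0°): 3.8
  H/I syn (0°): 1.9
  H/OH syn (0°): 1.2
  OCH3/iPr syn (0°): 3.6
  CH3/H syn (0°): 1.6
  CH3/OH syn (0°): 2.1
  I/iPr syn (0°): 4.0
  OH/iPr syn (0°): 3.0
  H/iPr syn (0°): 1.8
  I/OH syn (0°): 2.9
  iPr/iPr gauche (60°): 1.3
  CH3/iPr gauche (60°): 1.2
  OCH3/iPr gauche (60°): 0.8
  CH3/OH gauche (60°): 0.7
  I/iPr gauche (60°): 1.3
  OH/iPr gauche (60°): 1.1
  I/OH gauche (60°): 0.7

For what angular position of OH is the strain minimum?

300°

OH at 0° (eclipsed): H–OH eclipsed, CH3–iPr eclipsed, I–H eclipsed; 1.2 + 3.8 + 1.9 = 6.9 kcal/mol.
OH at 60° (staggered): CH3–OH gauche, CH3–iPr gauche, I–iPr gauche; 0.7 + 1.2 + 1.3 = 3.2 kcal/mol.
OH at 120° (eclipsed): H–H eclipsed, CH3–OH eclipsed, I–iPr eclipsed; 0.9 + 2.1 + 4.0 = 7.0 kcal/mol.
OH at 180° (staggered): CH3–OH gauche, I–OH gauche, I–iPr gauche; 0.7 + 0.7 + 1.3 = 2.7 kcal/mol.
OH at 240° (eclipsed): H–iPr eclipsed, CH3–H eclipsed, I–OH eclipsed; 1.8 + 1.6 + 2.9 = 6.3 kcal/mol.
OH at 300° (staggered): CH3–iPr gauche, I–OH gauche; 1.2 + 0.7 = 1.9 kcal/mol.
The minimum (1.9 kcal/mol) occurs with OH at 300°.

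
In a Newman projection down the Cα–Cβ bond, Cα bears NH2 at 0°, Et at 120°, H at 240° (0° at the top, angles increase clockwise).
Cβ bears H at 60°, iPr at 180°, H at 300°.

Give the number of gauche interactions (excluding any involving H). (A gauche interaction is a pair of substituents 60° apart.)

Non-H gauche pairs: Et(120°)/iPr(180°) — 1 interaction.

1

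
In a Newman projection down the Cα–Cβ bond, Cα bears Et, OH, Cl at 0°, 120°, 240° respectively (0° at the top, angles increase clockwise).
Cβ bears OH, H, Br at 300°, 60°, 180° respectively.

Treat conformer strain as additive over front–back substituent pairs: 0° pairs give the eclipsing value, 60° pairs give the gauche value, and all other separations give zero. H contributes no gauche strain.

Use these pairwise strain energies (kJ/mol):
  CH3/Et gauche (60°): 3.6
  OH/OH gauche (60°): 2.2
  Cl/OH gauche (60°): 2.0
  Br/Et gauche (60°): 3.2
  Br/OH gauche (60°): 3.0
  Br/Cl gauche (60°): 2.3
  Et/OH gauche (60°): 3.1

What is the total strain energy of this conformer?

10.4 kJ/mol

This conformer (staggered): Et(0°)/OH(300°) gauche 3.1; OH(120°)/Br(180°) gauche 3.0; Cl(240°)/OH(300°) gauche 2.0; Cl(240°)/Br(180°) gauche 2.3 → 10.4 kJ/mol.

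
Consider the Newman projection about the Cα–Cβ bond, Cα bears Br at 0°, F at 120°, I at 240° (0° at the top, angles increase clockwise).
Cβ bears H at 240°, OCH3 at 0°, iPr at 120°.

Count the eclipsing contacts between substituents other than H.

Non-H eclipsing pairs: Br(0°)/OCH3(0°); F(120°)/iPr(120°) — 2 interactions.

2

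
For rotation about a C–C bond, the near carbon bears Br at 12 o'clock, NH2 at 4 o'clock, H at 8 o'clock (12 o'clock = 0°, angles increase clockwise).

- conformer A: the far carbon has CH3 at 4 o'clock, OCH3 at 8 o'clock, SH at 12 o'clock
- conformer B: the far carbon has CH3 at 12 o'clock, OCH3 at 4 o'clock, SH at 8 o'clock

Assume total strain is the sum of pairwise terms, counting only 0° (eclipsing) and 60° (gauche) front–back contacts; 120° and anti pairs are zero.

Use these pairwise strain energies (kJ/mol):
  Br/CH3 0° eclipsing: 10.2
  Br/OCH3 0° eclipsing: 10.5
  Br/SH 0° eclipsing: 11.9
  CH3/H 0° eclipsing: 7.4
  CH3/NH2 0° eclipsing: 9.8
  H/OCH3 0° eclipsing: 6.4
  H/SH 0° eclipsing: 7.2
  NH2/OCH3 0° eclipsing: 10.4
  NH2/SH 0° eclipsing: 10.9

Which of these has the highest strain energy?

A (eclipsed): Br–SH eclipsed, NH2–CH3 eclipsed, H–OCH3 eclipsed; 11.9 + 9.8 + 6.4 = 28.1 kJ/mol.
B (eclipsed): Br–CH3 eclipsed, NH2–OCH3 eclipsed, H–SH eclipsed; 10.2 + 10.4 + 7.2 = 27.8 kJ/mol.
A has the highest total (28.1 kJ/mol).

A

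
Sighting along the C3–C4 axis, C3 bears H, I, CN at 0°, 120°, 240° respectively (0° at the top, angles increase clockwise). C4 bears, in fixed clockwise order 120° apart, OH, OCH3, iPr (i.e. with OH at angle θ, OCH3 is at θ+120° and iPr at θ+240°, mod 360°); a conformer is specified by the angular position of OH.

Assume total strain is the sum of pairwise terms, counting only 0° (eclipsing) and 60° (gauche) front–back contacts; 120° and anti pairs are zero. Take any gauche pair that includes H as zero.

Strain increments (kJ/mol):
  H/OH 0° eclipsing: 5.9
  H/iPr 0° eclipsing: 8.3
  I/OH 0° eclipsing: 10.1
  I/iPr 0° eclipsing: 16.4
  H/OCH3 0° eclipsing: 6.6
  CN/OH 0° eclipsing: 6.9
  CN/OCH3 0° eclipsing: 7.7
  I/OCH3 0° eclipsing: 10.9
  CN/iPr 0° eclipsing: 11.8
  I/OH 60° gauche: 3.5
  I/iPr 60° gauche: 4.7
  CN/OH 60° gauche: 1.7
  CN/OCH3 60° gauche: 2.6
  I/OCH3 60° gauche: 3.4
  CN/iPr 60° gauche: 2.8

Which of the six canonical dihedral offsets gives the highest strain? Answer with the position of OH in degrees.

OH at 0° (eclipsed): H(0°)/OH(0°) eclipsed 5.9; I(120°)/OCH3(120°) eclipsed 10.9; CN(240°)/iPr(240°) eclipsed 11.8 → 28.6 kJ/mol.
OH at 60° (staggered): I(120°)/OH(60°) gauche 3.5; I(120°)/OCH3(180°) gauche 3.4; CN(240°)/OCH3(180°) gauche 2.6; CN(240°)/iPr(300°) gauche 2.8 → 12.3 kJ/mol.
OH at 120° (eclipsed): H(0°)/iPr(0°) eclipsed 8.3; I(120°)/OH(120°) eclipsed 10.1; CN(240°)/OCH3(240°) eclipsed 7.7 → 26.1 kJ/mol.
OH at 180° (staggered): I(120°)/OH(180°) gauche 3.5; I(120°)/iPr(60°) gauche 4.7; CN(240°)/OH(180°) gauche 1.7; CN(240°)/OCH3(300°) gauche 2.6 → 12.5 kJ/mol.
OH at 240° (eclipsed): H(0°)/OCH3(0°) eclipsed 6.6; I(120°)/iPr(120°) eclipsed 16.4; CN(240°)/OH(240°) eclipsed 6.9 → 29.9 kJ/mol.
OH at 300° (staggered): I(120°)/OCH3(60°) gauche 3.4; I(120°)/iPr(180°) gauche 4.7; CN(240°)/OH(300°) gauche 1.7; CN(240°)/iPr(180°) gauche 2.8 → 12.6 kJ/mol.
The maximum (29.9 kJ/mol) occurs with OH at 240°.

240°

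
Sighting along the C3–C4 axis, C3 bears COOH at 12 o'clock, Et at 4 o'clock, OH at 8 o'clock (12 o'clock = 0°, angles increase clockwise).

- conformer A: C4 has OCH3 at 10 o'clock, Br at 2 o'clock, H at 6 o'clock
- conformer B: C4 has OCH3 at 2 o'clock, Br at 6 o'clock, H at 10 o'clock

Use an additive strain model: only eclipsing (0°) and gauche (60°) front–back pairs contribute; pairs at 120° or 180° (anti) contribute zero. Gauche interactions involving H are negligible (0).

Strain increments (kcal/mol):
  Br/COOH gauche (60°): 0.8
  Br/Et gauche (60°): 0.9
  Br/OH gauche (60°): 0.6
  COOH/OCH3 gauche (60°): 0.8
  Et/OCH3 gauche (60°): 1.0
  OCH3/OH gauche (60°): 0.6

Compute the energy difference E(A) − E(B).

A is staggered. COOH at 0° is gauche with OCH3 at 300° (0.8); COOH at 0° is gauche with Br at 60° (0.8); Et at 120° is gauche with Br at 60° (0.9); OH at 240° is gauche with OCH3 at 300° (0.6). Total 3.1 kcal/mol.
B is staggered. COOH at 0° is gauche with OCH3 at 60° (0.8); Et at 120° is gauche with OCH3 at 60° (1.0); Et at 120° is gauche with Br at 180° (0.9); OH at 240° is gauche with Br at 180° (0.6). Total 3.3 kcal/mol.
E(A) − E(B) = 3.1 − 3.3 = -0.2 kcal/mol.

-0.2 kcal/mol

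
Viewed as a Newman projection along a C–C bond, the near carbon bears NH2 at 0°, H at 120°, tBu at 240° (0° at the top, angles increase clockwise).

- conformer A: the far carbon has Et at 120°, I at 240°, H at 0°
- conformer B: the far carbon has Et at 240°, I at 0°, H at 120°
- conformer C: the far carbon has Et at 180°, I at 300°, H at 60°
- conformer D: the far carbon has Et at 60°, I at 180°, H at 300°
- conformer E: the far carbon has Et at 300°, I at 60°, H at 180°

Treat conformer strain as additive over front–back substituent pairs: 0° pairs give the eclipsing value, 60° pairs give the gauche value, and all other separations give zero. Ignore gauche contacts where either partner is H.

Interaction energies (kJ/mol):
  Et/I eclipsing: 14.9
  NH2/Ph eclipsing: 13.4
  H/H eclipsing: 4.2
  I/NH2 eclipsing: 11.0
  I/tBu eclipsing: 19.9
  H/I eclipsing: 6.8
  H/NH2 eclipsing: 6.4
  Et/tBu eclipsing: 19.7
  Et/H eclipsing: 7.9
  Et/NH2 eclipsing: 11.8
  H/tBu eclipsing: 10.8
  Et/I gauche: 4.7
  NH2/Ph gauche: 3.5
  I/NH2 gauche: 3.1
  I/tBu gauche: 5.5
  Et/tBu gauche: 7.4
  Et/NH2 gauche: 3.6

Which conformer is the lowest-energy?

D

A (eclipsed): NH2–H eclipsed, H–Et eclipsed, tBu–I eclipsed; 6.4 + 7.9 + 19.9 = 34.2 kJ/mol.
B (eclipsed): NH2–I eclipsed, H–H eclipsed, tBu–Et eclipsed; 11.0 + 4.2 + 19.7 = 34.9 kJ/mol.
C (staggered): NH2–I gauche, tBu–Et gauche, tBu–I gauche; 3.1 + 7.4 + 5.5 = 16.0 kJ/mol.
D (staggered): NH2–Et gauche, tBu–I gauche; 3.6 + 5.5 = 9.1 kJ/mol.
E (staggered): NH2–Et gauche, NH2–I gauche, tBu–Et gauche; 3.6 + 3.1 + 7.4 = 14.1 kJ/mol.
D has the lowest total (9.1 kJ/mol).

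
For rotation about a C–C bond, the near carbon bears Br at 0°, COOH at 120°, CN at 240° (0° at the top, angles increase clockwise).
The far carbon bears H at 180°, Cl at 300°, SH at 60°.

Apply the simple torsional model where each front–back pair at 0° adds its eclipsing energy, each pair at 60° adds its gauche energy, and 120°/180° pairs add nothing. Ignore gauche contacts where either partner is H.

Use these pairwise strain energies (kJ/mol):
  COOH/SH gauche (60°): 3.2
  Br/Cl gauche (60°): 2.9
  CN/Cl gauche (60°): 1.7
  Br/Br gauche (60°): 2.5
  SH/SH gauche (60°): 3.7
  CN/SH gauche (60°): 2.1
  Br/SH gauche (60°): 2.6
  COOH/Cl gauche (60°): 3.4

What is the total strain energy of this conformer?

10.4 kJ/mol

This conformer (staggered): Br(0°)/Cl(300°) gauche 2.9; Br(0°)/SH(60°) gauche 2.6; COOH(120°)/SH(60°) gauche 3.2; CN(240°)/Cl(300°) gauche 1.7 → 10.4 kJ/mol.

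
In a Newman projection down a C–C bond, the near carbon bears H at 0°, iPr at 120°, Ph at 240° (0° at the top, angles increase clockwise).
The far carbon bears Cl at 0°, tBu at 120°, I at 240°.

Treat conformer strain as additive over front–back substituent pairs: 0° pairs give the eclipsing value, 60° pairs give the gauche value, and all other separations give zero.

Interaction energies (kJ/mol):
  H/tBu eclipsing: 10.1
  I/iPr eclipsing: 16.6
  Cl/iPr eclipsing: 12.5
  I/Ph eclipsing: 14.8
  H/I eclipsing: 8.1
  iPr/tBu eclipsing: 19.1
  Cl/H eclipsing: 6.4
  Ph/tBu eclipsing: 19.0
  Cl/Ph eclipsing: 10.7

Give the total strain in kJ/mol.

40.3 kJ/mol

This conformer (eclipsed): H(0°)/Cl(0°) eclipsed 6.4; iPr(120°)/tBu(120°) eclipsed 19.1; Ph(240°)/I(240°) eclipsed 14.8 → 40.3 kJ/mol.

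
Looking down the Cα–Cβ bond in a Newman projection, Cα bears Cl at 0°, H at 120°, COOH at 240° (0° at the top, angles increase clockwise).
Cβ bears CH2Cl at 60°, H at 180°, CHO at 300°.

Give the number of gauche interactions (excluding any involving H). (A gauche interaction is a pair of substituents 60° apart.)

3

Non-H gauche pairs: Cl(0°)/CH2Cl(60°); Cl(0°)/CHO(300°); COOH(240°)/CHO(300°) — 3 interactions.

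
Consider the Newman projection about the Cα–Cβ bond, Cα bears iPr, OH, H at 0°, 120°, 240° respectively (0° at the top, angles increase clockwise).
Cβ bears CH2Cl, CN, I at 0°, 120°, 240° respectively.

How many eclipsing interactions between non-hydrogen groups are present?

Non-H eclipsing pairs: iPr(0°)/CH2Cl(0°); OH(120°)/CN(120°) — 2 interactions.

2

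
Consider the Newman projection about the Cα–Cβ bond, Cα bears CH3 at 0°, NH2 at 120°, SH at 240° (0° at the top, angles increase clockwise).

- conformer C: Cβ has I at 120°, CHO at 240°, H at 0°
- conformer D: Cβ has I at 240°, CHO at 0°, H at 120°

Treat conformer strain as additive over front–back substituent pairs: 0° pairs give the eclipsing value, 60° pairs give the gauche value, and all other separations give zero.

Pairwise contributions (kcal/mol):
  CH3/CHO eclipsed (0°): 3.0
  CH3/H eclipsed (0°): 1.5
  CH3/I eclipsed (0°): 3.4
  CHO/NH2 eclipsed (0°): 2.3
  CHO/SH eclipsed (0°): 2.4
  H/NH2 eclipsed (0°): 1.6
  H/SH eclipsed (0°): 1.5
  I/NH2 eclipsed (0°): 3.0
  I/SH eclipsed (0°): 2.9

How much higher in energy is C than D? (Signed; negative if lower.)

-0.6 kcal/mol

C is eclipsed. CH3 at 0° is eclipsed with H at 0° (1.5); NH2 at 120° is eclipsed with I at 120° (3.0); SH at 240° is eclipsed with CHO at 240° (2.4). Total 6.9 kcal/mol.
D is eclipsed. CH3 at 0° is eclipsed with CHO at 0° (3.0); NH2 at 120° is eclipsed with H at 120° (1.6); SH at 240° is eclipsed with I at 240° (2.9). Total 7.5 kcal/mol.
E(C) − E(D) = 6.9 − 7.5 = -0.6 kcal/mol.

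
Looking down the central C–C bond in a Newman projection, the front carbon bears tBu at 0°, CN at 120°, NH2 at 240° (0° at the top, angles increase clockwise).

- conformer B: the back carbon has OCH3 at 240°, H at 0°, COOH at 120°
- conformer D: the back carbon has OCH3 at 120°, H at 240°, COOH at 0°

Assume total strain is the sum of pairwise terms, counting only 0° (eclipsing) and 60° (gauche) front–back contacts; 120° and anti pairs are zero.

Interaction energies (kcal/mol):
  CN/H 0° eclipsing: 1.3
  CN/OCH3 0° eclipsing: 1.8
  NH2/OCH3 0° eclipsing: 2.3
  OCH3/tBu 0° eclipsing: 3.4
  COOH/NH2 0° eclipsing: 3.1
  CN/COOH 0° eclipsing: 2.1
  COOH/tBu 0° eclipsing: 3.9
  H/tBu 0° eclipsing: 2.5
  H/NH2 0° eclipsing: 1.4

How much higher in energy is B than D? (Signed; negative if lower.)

B (eclipsed): tBu–H eclipsed, CN–COOH eclipsed, NH2–OCH3 eclipsed; 2.5 + 2.1 + 2.3 = 6.9 kcal/mol.
D (eclipsed): tBu–COOH eclipsed, CN–OCH3 eclipsed, NH2–H eclipsed; 3.9 + 1.8 + 1.4 = 7.1 kcal/mol.
E(B) − E(D) = 6.9 − 7.1 = -0.2 kcal/mol.

-0.2 kcal/mol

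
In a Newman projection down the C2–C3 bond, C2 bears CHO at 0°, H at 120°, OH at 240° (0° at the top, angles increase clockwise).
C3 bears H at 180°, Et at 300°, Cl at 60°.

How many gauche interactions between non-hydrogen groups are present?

Non-H gauche pairs: CHO(0°)/Et(300°); CHO(0°)/Cl(60°); OH(240°)/Et(300°) — 3 interactions.

3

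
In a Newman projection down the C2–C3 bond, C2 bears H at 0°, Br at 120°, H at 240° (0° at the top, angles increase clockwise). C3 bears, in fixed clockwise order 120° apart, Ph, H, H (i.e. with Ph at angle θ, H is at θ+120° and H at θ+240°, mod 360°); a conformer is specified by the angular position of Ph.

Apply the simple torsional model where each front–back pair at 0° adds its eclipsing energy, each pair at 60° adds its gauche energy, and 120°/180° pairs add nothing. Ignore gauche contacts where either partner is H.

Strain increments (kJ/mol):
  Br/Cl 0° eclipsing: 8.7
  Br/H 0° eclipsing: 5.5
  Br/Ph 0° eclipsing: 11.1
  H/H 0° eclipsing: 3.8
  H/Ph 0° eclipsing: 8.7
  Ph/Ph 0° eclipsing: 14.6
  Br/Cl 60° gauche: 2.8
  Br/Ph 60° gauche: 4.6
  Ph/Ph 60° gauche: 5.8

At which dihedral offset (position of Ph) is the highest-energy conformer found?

Ph at 0° (eclipsed): H(0°)/Ph(0°) eclipsed 8.7; Br(120°)/H(120°) eclipsed 5.5; H(240°)/H(240°) eclipsed 3.8 → 18.0 kJ/mol.
Ph at 60° (staggered): Br(120°)/Ph(60°) gauche 4.6 → 4.6 kJ/mol.
Ph at 120° (eclipsed): H(0°)/H(0°) eclipsed 3.8; Br(120°)/Ph(120°) eclipsed 11.1; H(240°)/H(240°) eclipsed 3.8 → 18.7 kJ/mol.
Ph at 180° (staggered): Br(120°)/Ph(180°) gauche 4.6 → 4.6 kJ/mol.
Ph at 240° (eclipsed): H(0°)/H(0°) eclipsed 3.8; Br(120°)/H(120°) eclipsed 5.5; H(240°)/Ph(240°) eclipsed 8.7 → 18.0 kJ/mol.
Ph at 300° (staggered): no non-H gauche contacts → 0.0 kJ/mol.
The maximum (18.7 kJ/mol) occurs with Ph at 120°.

120°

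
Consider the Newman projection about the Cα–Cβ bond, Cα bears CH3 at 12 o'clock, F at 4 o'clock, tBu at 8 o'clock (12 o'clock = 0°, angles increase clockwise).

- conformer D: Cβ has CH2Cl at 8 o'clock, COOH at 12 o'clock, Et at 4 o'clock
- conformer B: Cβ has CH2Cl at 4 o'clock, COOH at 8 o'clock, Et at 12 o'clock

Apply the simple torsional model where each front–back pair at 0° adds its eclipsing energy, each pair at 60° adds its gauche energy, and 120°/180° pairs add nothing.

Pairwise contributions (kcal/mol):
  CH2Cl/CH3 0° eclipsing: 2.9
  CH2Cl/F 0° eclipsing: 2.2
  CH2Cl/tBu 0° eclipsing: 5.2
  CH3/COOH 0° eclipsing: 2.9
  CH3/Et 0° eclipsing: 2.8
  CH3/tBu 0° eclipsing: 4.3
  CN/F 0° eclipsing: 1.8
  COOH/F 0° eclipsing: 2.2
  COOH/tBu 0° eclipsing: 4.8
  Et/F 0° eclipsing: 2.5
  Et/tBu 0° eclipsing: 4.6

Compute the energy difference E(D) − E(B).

D is eclipsed. CH3 at 0° is eclipsed with COOH at 0° (2.9); F at 120° is eclipsed with Et at 120° (2.5); tBu at 240° is eclipsed with CH2Cl at 240° (5.2). Total 10.6 kcal/mol.
B is eclipsed. CH3 at 0° is eclipsed with Et at 0° (2.8); F at 120° is eclipsed with CH2Cl at 120° (2.2); tBu at 240° is eclipsed with COOH at 240° (4.8). Total 9.8 kcal/mol.
E(D) − E(B) = 10.6 − 9.8 = +0.8 kcal/mol.

+0.8 kcal/mol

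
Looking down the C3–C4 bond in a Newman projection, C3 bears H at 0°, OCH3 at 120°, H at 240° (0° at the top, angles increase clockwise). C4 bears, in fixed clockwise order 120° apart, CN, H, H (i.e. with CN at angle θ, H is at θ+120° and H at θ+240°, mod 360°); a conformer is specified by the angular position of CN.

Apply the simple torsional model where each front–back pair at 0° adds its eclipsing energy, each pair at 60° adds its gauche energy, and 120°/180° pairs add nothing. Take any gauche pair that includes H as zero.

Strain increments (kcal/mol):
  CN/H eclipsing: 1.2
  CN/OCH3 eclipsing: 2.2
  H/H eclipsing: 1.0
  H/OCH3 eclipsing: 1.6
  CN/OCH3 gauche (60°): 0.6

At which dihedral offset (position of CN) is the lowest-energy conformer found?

CN at 0° (eclipsed): H(0°)/CN(0°) eclipsed 1.2; OCH3(120°)/H(120°) eclipsed 1.6; H(240°)/H(240°) eclipsed 1.0 → 3.8 kcal/mol.
CN at 60° (staggered): OCH3(120°)/CN(60°) gauche 0.6 → 0.6 kcal/mol.
CN at 120° (eclipsed): H(0°)/H(0°) eclipsed 1.0; OCH3(120°)/CN(120°) eclipsed 2.2; H(240°)/H(240°) eclipsed 1.0 → 4.2 kcal/mol.
CN at 180° (staggered): OCH3(120°)/CN(180°) gauche 0.6 → 0.6 kcal/mol.
CN at 240° (eclipsed): H(0°)/H(0°) eclipsed 1.0; OCH3(120°)/H(120°) eclipsed 1.6; H(240°)/CN(240°) eclipsed 1.2 → 3.8 kcal/mol.
CN at 300° (staggered): no non-H gauche contacts → 0.0 kcal/mol.
The minimum (0.0 kcal/mol) occurs with CN at 300°.

300°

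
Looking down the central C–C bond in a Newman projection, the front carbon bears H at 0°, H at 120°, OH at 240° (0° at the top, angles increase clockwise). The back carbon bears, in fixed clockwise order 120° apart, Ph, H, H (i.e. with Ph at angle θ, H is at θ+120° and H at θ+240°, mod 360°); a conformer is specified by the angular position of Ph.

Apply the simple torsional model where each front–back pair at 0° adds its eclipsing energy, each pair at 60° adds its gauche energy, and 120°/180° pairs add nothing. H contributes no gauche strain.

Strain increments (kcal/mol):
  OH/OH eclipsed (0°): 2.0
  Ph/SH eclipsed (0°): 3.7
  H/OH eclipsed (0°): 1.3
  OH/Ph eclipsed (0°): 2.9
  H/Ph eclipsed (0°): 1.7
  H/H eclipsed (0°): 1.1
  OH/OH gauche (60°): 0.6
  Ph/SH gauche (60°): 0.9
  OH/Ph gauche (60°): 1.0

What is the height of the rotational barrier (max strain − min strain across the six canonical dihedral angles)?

Ph at 0° is eclipsed. H at 0° is eclipsed with Ph at 0° (1.7); H at 120° is eclipsed with H at 120° (1.1); OH at 240° is eclipsed with H at 240° (1.3). Total 4.1 kcal/mol.
Ph at 60° (staggered): no non-H gauche contacts → 0.0 kcal/mol.
Ph at 120° is eclipsed. H at 0° is eclipsed with H at 0° (1.1); H at 120° is eclipsed with Ph at 120° (1.7); OH at 240° is eclipsed with H at 240° (1.3). Total 4.1 kcal/mol.
Ph at 180° is staggered. OH at 240° is gauche with Ph at 180° (1.0). Total 1.0 kcal/mol.
Ph at 240° is eclipsed. H at 0° is eclipsed with H at 0° (1.1); H at 120° is eclipsed with H at 120° (1.1); OH at 240° is eclipsed with Ph at 240° (2.9). Total 5.1 kcal/mol.
Ph at 300° is staggered. OH at 240° is gauche with Ph at 300° (1.0). Total 1.0 kcal/mol.
Max at 240° (5.1 kcal/mol), min at 60° (0.0 kcal/mol); barrier = 5.1 kcal/mol.

5.1 kcal/mol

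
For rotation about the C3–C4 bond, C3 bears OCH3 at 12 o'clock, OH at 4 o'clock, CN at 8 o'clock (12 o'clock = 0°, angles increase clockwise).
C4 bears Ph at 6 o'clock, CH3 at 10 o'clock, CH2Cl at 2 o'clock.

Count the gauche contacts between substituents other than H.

Non-H gauche pairs: OCH3(0°)/CH3(300°); OCH3(0°)/CH2Cl(60°); OH(120°)/Ph(180°); OH(120°)/CH2Cl(60°); CN(240°)/Ph(180°); CN(240°)/CH3(300°) — 6 interactions.

6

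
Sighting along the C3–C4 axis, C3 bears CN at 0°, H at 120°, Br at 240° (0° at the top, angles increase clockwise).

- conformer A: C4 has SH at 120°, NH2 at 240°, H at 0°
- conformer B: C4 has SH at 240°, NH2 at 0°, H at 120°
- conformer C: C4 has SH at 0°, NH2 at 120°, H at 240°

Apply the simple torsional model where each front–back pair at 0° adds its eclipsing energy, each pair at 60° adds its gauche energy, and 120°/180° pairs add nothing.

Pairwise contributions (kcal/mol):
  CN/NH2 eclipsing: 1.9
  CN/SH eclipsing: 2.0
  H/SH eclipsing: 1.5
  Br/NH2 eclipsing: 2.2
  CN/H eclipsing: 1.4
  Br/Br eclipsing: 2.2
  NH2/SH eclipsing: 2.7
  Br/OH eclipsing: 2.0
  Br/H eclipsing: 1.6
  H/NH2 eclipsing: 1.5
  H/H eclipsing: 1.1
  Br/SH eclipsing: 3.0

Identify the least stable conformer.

B

A (eclipsed): CN(0°)/H(0°) eclipsed 1.4; H(120°)/SH(120°) eclipsed 1.5; Br(240°)/NH2(240°) eclipsed 2.2 → 5.1 kcal/mol.
B (eclipsed): CN(0°)/NH2(0°) eclipsed 1.9; H(120°)/H(120°) eclipsed 1.1; Br(240°)/SH(240°) eclipsed 3.0 → 6.0 kcal/mol.
C (eclipsed): CN(0°)/SH(0°) eclipsed 2.0; H(120°)/NH2(120°) eclipsed 1.5; Br(240°)/H(240°) eclipsed 1.6 → 5.1 kcal/mol.
B has the highest total (6.0 kcal/mol).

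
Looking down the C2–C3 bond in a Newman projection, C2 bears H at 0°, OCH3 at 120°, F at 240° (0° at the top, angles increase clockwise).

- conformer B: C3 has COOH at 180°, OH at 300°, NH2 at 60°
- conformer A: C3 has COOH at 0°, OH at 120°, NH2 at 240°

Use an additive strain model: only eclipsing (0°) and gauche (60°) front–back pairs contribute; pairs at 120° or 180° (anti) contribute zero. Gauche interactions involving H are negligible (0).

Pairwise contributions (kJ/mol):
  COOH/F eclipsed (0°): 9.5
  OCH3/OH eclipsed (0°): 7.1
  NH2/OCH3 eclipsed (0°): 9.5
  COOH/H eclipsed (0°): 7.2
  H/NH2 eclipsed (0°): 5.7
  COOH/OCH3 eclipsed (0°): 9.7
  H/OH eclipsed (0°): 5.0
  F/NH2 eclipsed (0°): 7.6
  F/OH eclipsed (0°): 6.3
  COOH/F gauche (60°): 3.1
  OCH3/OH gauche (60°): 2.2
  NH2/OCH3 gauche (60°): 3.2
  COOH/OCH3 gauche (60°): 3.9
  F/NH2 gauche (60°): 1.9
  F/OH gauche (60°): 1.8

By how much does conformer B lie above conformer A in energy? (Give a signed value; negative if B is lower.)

-9.9 kJ/mol

B (staggered): OCH3–COOH gauche, OCH3–NH2 gauche, F–COOH gauche, F–OH gauche; 3.9 + 3.2 + 3.1 + 1.8 = 12.0 kJ/mol.
A (eclipsed): H–COOH eclipsed, OCH3–OH eclipsed, F–NH2 eclipsed; 7.2 + 7.1 + 7.6 = 21.9 kJ/mol.
E(B) − E(A) = 12.0 − 21.9 = -9.9 kJ/mol.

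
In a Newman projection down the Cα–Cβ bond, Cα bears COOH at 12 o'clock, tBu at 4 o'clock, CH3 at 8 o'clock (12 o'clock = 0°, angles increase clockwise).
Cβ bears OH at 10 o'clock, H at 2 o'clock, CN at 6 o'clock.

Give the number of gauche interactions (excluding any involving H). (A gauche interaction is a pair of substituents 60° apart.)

Non-H gauche pairs: COOH(0°)/OH(300°); tBu(120°)/CN(180°); CH3(240°)/OH(300°); CH3(240°)/CN(180°) — 4 interactions.

4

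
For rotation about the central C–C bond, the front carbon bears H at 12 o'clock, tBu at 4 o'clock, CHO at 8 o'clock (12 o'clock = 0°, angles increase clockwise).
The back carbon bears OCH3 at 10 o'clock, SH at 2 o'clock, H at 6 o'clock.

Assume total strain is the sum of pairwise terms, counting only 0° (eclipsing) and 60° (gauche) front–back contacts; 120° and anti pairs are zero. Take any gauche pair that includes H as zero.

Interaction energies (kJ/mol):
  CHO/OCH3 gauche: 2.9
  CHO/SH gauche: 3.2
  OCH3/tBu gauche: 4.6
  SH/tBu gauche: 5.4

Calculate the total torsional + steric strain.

This conformer (staggered): tBu–SH gauche, CHO–OCH3 gauche; 5.4 + 2.9 = 8.3 kJ/mol.

8.3 kJ/mol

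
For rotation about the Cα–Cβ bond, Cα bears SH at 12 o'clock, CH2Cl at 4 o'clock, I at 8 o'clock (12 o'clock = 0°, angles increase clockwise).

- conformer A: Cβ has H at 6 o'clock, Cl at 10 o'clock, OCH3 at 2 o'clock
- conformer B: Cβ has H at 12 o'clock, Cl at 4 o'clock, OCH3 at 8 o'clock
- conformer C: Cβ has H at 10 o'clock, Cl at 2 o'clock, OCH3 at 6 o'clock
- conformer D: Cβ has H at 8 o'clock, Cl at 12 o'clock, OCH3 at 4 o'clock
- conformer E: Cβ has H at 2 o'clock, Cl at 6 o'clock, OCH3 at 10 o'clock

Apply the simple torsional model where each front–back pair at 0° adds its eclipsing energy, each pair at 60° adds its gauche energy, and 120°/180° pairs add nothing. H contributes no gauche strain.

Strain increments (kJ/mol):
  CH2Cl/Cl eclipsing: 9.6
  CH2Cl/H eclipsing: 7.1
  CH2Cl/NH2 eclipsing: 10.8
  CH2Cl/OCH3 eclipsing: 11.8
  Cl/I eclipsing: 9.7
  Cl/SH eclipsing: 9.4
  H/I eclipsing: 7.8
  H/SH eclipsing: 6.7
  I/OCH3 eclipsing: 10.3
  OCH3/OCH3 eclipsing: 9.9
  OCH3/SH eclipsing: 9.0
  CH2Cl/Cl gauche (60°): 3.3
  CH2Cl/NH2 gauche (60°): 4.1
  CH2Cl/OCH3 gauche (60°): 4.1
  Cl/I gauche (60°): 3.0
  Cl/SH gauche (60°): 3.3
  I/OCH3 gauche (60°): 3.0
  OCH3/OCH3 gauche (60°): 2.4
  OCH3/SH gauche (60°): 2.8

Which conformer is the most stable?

E

A (staggered): SH(0°)/Cl(300°) gauche 3.3; SH(0°)/OCH3(60°) gauche 2.8; CH2Cl(120°)/OCH3(60°) gauche 4.1; I(240°)/Cl(300°) gauche 3.0 → 13.2 kJ/mol.
B (eclipsed): SH(0°)/H(0°) eclipsed 6.7; CH2Cl(120°)/Cl(120°) eclipsed 9.6; I(240°)/OCH3(240°) eclipsed 10.3 → 26.6 kJ/mol.
C (staggered): SH(0°)/Cl(60°) gauche 3.3; CH2Cl(120°)/Cl(60°) gauche 3.3; CH2Cl(120°)/OCH3(180°) gauche 4.1; I(240°)/OCH3(180°) gauche 3.0 → 13.7 kJ/mol.
D (eclipsed): SH(0°)/Cl(0°) eclipsed 9.4; CH2Cl(120°)/OCH3(120°) eclipsed 11.8; I(240°)/H(240°) eclipsed 7.8 → 29.0 kJ/mol.
E (staggered): SH(0°)/OCH3(300°) gauche 2.8; CH2Cl(120°)/Cl(180°) gauche 3.3; I(240°)/Cl(180°) gauche 3.0; I(240°)/OCH3(300°) gauche 3.0 → 12.1 kJ/mol.
E has the lowest total (12.1 kJ/mol).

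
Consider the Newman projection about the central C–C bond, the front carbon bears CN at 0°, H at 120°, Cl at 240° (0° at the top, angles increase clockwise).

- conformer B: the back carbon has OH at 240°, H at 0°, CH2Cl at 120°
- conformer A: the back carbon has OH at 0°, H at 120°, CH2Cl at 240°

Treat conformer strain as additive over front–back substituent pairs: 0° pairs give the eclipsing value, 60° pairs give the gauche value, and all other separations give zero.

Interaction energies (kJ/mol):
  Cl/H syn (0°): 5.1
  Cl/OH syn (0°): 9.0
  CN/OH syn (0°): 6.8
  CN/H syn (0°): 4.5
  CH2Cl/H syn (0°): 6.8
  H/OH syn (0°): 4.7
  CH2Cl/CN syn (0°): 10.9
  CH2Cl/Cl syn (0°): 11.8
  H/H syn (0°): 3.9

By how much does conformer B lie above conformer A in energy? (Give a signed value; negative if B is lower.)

B (eclipsed): CN(0°)/H(0°) eclipsed 4.5; H(120°)/CH2Cl(120°) eclipsed 6.8; Cl(240°)/OH(240°) eclipsed 9.0 → 20.3 kJ/mol.
A (eclipsed): CN(0°)/OH(0°) eclipsed 6.8; H(120°)/H(120°) eclipsed 3.9; Cl(240°)/CH2Cl(240°) eclipsed 11.8 → 22.5 kJ/mol.
E(B) − E(A) = 20.3 − 22.5 = -2.2 kJ/mol.

-2.2 kJ/mol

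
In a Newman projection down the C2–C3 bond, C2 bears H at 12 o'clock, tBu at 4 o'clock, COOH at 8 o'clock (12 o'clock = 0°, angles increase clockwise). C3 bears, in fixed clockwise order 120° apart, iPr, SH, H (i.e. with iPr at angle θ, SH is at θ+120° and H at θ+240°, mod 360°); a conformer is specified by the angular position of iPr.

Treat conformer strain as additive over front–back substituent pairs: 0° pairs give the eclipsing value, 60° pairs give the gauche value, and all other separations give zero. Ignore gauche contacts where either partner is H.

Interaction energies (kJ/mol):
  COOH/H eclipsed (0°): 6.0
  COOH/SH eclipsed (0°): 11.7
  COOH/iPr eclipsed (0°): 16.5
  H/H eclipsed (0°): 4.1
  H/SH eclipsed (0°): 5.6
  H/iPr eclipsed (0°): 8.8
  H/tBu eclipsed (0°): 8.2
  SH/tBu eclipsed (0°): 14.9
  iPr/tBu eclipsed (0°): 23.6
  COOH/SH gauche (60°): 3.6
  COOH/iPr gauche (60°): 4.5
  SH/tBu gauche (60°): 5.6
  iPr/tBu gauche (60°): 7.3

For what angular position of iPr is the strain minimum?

300°

iPr at 0° (eclipsed): H–iPr eclipsed, tBu–SH eclipsed, COOH–H eclipsed; 8.8 + 14.9 + 6.0 = 29.7 kJ/mol.
iPr at 60° (staggered): tBu–iPr gauche, tBu–SH gauche, COOH–SH gauche; 7.3 + 5.6 + 3.6 = 16.5 kJ/mol.
iPr at 120° (eclipsed): H–H eclipsed, tBu–iPr eclipsed, COOH–SH eclipsed; 4.1 + 23.6 + 11.7 = 39.4 kJ/mol.
iPr at 180° (staggered): tBu–iPr gauche, COOH–iPr gauche, COOH–SH gauche; 7.3 + 4.5 + 3.6 = 15.4 kJ/mol.
iPr at 240° (eclipsed): H–SH eclipsed, tBu–H eclipsed, COOH–iPr eclipsed; 5.6 + 8.2 + 16.5 = 30.3 kJ/mol.
iPr at 300° (staggered): tBu–SH gauche, COOH–iPr gauche; 5.6 + 4.5 = 10.1 kJ/mol.
The minimum (10.1 kJ/mol) occurs with iPr at 300°.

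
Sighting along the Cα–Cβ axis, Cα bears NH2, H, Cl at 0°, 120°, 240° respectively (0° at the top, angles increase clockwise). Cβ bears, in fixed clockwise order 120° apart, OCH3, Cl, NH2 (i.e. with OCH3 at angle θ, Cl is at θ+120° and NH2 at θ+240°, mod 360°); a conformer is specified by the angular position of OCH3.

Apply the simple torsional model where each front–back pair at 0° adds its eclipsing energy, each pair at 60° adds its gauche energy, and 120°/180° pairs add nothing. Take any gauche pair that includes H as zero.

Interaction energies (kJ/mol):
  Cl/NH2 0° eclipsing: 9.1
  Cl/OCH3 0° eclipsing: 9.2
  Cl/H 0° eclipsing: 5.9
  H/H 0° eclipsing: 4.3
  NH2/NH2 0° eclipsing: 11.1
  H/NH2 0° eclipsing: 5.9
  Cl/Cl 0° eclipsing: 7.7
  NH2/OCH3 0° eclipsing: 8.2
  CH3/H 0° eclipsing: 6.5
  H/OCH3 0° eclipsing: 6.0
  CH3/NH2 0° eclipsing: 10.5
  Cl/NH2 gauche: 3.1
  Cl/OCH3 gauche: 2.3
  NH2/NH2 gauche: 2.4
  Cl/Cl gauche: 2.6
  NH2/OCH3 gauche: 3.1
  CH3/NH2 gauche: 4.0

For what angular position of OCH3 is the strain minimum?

180°

OCH3 at 0° (eclipsed): NH2(0°)/OCH3(0°) eclipsed 8.2; H(120°)/Cl(120°) eclipsed 5.9; Cl(240°)/NH2(240°) eclipsed 9.1 → 23.2 kJ/mol.
OCH3 at 60° (staggered): NH2(0°)/OCH3(60°) gauche 3.1; NH2(0°)/NH2(300°) gauche 2.4; Cl(240°)/Cl(180°) gauche 2.6; Cl(240°)/NH2(300°) gauche 3.1 → 11.2 kJ/mol.
OCH3 at 120° (eclipsed): NH2(0°)/NH2(0°) eclipsed 11.1; H(120°)/OCH3(120°) eclipsed 6.0; Cl(240°)/Cl(240°) eclipsed 7.7 → 24.8 kJ/mol.
OCH3 at 180° (staggered): NH2(0°)/Cl(300°) gauche 3.1; NH2(0°)/NH2(60°) gauche 2.4; Cl(240°)/OCH3(180°) gauche 2.3; Cl(240°)/Cl(300°) gauche 2.6 → 10.4 kJ/mol.
OCH3 at 240° (eclipsed): NH2(0°)/Cl(0°) eclipsed 9.1; H(120°)/NH2(120°) eclipsed 5.9; Cl(240°)/OCH3(240°) eclipsed 9.2 → 24.2 kJ/mol.
OCH3 at 300° (staggered): NH2(0°)/OCH3(300°) gauche 3.1; NH2(0°)/Cl(60°) gauche 3.1; Cl(240°)/OCH3(300°) gauche 2.3; Cl(240°)/NH2(180°) gauche 3.1 → 11.6 kJ/mol.
The minimum (10.4 kJ/mol) occurs with OCH3 at 180°.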